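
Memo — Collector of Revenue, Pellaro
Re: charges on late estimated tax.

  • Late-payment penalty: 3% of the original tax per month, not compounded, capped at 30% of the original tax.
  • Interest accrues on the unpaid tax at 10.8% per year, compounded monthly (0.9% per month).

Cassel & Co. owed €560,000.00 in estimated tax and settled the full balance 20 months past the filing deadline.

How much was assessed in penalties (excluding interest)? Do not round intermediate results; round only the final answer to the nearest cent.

Penalty (uncapped): 20 × 3% × €560,000.00 = €336,000.00; cap = 30% × €560,000.00 = €168,000.00 → penalty = €168,000.00

€168,000.00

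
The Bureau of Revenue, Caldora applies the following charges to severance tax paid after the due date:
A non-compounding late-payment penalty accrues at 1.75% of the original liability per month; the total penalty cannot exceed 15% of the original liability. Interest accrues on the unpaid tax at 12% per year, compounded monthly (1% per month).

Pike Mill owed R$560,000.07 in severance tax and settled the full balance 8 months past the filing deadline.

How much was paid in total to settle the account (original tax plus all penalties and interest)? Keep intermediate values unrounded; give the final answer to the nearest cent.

R$684,799.84

Penalty: 8 × 1.75% × R$560,000.07 = R$78,400.01… (below the 15% cap of R$84,000.01…)
Interest: R$560,000.07 × ((1 + 0.01)^8 − 1) = R$560,000.07 × 0.0828567… = R$46,399.7610…
Total = R$560,000.07 + R$78,400.0098 + R$46,399.7610… = R$684,799.84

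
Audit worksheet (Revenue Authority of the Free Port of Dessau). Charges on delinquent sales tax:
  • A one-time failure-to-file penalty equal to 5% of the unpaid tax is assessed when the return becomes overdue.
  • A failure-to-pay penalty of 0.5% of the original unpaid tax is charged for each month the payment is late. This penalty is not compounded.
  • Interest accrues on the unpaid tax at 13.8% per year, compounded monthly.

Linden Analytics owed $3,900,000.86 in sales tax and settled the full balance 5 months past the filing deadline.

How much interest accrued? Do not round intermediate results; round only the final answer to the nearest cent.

$229,467.46

Interest (13.8%/yr ÷ 12 = 1.15%/month): $3,900,000.86 × ((1 + 0.0115)^5 − 1) = $229,467.4566…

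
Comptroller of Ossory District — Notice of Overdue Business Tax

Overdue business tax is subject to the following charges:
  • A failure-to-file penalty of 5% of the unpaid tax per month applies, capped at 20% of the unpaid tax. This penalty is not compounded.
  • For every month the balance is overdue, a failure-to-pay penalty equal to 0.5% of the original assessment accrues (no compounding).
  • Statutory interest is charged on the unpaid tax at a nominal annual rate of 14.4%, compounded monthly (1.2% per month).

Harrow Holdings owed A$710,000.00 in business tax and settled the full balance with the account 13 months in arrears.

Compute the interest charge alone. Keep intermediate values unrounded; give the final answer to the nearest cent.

Interest: A$710,000.00 × ((1 + 0.012)^13 − 1) = A$710,000.00 × 0.1677414… = A$119,096.3654…

A$119,096.37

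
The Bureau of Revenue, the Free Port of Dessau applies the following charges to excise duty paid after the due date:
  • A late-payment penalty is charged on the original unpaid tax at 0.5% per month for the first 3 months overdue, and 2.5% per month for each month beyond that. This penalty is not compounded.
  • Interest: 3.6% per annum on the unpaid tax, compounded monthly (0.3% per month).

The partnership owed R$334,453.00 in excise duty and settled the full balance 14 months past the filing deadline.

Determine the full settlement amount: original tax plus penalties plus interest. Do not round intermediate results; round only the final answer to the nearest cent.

R$445,768.63

Penalty, months 1–3: 3 × 0.5% × R$334,453.00 = R$5,016.80…
Penalty, months 4–14: 11 × 2.5% × R$334,453.00 = R$91,974.58…
Interest: R$334,453.00 × ((1 + 0.003)^14 − 1) = R$334,453.00 × 0.0428289… = R$14,324.2573…
Total = R$334,453.00 + R$96,991.3700 + R$14,324.2573… = R$445,768.63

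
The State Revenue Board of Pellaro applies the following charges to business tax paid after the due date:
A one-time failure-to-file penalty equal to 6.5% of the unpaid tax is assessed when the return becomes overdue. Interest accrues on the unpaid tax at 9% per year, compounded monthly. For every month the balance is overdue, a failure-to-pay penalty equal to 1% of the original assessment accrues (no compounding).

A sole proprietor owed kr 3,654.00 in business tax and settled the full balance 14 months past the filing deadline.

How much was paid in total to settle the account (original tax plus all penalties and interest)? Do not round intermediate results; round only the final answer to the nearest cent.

kr 4,806.02

Failure-to-file penalty: 6.5% × kr 3,654.00 = kr 237.51
Failure-to-pay penalty = 1% × kr 3,654.00 × 14 mo = kr 511.56
Interest (9%/yr ÷ 12 = 0.75%/month): kr 3,654.00 × ((1 + 0.0075)^14 − 1) = kr 402.9468…
Total = kr 3,654.00 + kr 749.0700 + kr 402.9468… = kr 4,806.02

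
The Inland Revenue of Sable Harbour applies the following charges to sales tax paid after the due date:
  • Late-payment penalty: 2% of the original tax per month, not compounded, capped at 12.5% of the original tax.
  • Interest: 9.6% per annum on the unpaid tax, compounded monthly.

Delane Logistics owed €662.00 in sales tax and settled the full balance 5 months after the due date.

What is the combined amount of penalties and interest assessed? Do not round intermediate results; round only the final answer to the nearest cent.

€93.11

Penalty: 5 × 2% × €662.00 = €66.20 (below the 12.5% cap of €82.75)
Interest (9.6%/yr ÷ 12 = 0.8%/month): €662.00 × ((1 + 0.008)^5 − 1) = €26.9071…
Penalties + interest = €66.2000 + €26.9071… = €93.11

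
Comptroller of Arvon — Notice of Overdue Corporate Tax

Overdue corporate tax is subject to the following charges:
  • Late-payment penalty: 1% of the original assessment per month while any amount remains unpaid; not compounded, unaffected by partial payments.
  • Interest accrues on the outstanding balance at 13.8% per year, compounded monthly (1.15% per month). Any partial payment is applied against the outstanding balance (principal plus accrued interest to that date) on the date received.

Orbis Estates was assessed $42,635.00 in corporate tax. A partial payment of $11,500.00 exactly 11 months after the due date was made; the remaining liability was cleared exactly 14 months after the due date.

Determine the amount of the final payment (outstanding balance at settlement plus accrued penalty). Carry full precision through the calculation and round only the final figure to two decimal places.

$44,104.27

Balance at month 11: $42,635.0000 × (1 + 0.0115)^11 = $48,349.3929…
After $11,500.00 payment: $48,349.3929… − $11,500.00 = $36,849.3929…
Balance at month 14: $36,849.3929… × (1 + 0.0115)^3 = $38,135.3730…
Penalty: 14 × 1% × $42,635.00 = $5,968.90
Final settlement = outstanding balance + penalty = $38,135.3730… + $5,968.90 = $44,104.27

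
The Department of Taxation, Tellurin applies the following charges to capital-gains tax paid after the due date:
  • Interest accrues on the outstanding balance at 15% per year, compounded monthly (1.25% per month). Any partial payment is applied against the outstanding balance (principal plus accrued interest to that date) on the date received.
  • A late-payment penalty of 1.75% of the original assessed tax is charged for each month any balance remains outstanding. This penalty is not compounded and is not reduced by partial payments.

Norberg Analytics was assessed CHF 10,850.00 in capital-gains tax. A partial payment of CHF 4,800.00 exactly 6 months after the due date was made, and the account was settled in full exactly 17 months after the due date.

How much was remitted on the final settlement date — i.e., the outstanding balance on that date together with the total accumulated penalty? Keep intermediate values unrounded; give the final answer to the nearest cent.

CHF 11,126.29

Balance at month 6: CHF 10,850.0000 × (1 + 0.0125)^6 = CHF 11,689.6075…
After CHF 4,800.00 payment: CHF 11,689.6075… − CHF 4,800.00 = CHF 6,889.6075…
Balance at month 17: CHF 6,889.6075… × (1 + 0.0125)^11 = CHF 7,898.4129…
Penalty: 17 × 1.75% × CHF 10,850.00 = CHF 3,227.88…
Final settlement = outstanding balance + penalty = CHF 7,898.4129… + CHF 3,227.88… = CHF 11,126.29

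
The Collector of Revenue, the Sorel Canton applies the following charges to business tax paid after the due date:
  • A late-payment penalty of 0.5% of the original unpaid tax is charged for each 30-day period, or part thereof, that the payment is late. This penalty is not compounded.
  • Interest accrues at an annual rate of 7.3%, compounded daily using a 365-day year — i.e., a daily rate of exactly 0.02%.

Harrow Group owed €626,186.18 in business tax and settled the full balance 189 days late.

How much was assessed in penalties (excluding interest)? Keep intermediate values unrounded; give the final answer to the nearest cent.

€21,916.52

Penalty periods: ⌈189/30⌉ = 7; penalty = 7 × 0.5% × €626,186.18 = €21,916.52…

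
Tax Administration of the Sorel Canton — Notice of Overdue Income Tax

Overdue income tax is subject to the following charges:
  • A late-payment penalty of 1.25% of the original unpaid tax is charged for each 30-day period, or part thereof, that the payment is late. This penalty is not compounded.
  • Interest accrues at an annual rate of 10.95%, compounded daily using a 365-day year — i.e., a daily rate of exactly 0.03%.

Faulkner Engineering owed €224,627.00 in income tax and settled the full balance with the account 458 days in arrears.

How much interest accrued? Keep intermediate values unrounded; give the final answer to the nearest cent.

€33,079.32

Interest: €224,627.00 × ((1 + 0.0003)^458 − 1) = €224,627.00 × 0.14726333… = €33,079.3202…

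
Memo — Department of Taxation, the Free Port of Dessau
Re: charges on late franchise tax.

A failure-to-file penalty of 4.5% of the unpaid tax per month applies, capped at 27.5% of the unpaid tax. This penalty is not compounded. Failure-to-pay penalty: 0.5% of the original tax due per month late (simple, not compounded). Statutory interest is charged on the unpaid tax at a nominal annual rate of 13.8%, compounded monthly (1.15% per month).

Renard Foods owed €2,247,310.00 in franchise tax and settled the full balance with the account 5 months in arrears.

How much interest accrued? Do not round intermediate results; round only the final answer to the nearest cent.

€132,226.77

Interest: €2,247,310.00 × ((1 + 0.0115)^5 − 1) = €2,247,310.00 × 0.0588378… = €132,226.7682…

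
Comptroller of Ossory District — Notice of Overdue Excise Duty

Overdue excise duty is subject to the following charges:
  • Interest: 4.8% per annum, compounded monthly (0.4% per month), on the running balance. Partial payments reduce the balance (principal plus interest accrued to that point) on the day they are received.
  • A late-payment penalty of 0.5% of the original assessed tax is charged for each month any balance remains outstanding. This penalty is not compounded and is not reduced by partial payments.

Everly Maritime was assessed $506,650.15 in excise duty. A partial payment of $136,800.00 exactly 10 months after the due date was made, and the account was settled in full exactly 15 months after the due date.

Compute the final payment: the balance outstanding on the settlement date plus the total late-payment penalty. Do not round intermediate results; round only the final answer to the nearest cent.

$436,356.05

Balance at month 10: $506,650.1500 × (1 + 0.004)^10 = $527,284.8625…
After $136,800.00 payment: $527,284.8625… − $136,800.00 = $390,484.8625…
Balance at month 15: $390,484.8625… × (1 + 0.004)^5 = $398,357.2878…
Penalty: 15 × 0.5% × $506,650.15 = $37,998.76…
Final settlement = outstanding balance + penalty = $398,357.2878… + $37,998.76… = $436,356.05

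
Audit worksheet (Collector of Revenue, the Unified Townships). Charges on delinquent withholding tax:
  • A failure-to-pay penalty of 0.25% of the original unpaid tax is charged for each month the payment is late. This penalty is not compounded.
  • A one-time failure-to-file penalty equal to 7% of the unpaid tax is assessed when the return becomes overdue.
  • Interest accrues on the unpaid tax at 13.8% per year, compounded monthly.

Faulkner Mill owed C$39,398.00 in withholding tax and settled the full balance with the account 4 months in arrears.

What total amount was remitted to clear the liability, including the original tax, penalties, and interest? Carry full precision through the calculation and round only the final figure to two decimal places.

C$44,393.65

Failure-to-file penalty: 7% × C$39,398.00 = C$2,757.86
Failure-to-pay penalty = 0.25% × C$39,398.00 × 4 mo = C$393.98
Interest (13.8%/yr ÷ 12 = 1.15%/month): C$39,398.00 × ((1 + 0.0115)^4 − 1) = C$1,843.8107…
Total = C$39,398.00 + C$3,151.8400 + C$1,843.8107… = C$44,393.65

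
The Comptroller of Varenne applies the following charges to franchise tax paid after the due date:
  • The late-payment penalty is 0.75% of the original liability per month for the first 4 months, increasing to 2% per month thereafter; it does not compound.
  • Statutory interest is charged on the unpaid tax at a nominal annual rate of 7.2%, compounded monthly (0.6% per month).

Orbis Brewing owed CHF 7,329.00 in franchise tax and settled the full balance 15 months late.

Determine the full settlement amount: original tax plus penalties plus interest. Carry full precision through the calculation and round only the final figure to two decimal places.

CHF 9,849.30

Penalty, months 1–4: 4 × 0.75% × CHF 7,329.00 = CHF 219.87
Penalty, months 5–15: 11 × 2% × CHF 7,329.00 = CHF 1,612.38
Interest: CHF 7,329.00 × ((1 + 0.006)^15 − 1) = CHF 7,329.00 × 0.0938801… = CHF 688.0471…
Total = CHF 7,329.00 + CHF 1,832.2500 + CHF 688.0471… = CHF 9,849.30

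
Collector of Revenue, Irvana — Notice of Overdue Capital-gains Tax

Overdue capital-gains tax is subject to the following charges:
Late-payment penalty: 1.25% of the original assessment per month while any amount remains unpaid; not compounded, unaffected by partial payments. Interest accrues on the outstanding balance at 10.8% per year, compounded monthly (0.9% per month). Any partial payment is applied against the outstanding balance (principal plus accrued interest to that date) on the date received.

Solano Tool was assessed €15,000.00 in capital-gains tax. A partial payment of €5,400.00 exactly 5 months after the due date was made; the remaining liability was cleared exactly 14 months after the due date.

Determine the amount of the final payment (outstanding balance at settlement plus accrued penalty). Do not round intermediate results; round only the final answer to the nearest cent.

Balance at month 5: €15,000.0000 × (1 + 0.009)^5 = €15,687.2598…
After €5,400.00 payment: €15,687.2598… − €5,400.00 = €10,287.2598…
Balance at month 14: €10,287.2598… × (1 + 0.009)^9 = €11,151.1641…
Penalty: 14 × 1.25% × €15,000.00 = €2,625.00
Final settlement = outstanding balance + penalty = €11,151.1641… + €2,625.00 = €13,776.16

€13,776.16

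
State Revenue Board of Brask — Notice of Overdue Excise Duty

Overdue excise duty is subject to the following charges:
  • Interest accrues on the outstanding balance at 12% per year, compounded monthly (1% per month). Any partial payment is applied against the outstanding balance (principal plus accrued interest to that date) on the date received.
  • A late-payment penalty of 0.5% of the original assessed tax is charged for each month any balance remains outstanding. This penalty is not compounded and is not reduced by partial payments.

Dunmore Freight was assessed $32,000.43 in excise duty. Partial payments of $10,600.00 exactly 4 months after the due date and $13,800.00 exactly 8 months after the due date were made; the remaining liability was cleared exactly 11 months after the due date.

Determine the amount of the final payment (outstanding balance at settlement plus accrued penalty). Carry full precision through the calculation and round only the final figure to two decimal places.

Balance at month 4: $32,000.4300 × (1 + 0.01)^4 = $33,299.7758…
After $10,600.00 payment: $33,299.7758… − $10,600.00 = $22,699.7758…
Balance at month 8: $22,699.7758… × (1 + 0.01)^4 = $23,621.4777…
After $13,800.00 payment: $23,621.4777… − $13,800.00 = $9,821.4777…
Balance at month 11: $9,821.4777… × (1 + 0.01)^3 = $10,119.0783…
Penalty: 11 × 0.5% × $32,000.43 = $1,760.02…
Final settlement = outstanding balance + penalty = $10,119.0783… + $1,760.02… = $11,879.10

$11,879.10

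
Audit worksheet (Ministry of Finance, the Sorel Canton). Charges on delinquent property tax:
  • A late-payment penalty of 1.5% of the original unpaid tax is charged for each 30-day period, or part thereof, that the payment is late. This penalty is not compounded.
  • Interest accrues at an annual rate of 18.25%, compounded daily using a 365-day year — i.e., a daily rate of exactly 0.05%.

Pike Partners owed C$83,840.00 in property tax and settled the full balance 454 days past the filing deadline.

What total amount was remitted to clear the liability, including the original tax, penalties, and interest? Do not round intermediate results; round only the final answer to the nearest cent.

C$125,320.57

Penalty periods: ⌈454/30⌉ = 16; penalty = 16 × 1.5% × C$83,840.00 = C$20,121.60
Interest: C$83,840.00 × ((1 + 0.0005)^454 − 1) = C$83,840.00 × 0.25475868… = C$21,358.9679…
Total = C$83,840.00 + C$20,121.6000 + C$21,358.9679… = C$125,320.57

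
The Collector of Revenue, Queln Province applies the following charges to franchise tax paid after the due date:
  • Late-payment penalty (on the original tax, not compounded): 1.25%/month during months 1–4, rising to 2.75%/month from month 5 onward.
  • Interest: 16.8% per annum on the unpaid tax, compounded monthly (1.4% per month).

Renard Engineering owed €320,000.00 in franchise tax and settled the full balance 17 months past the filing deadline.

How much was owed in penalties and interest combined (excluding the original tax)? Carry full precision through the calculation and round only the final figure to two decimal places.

€215,717.37

Penalty, months 1–4: 4 × 1.25% × €320,000.00 = €16,000.00
Penalty, months 5–17: 13 × 2.75% × €320,000.00 = €114,400.00
Interest: €320,000.00 × ((1 + 0.014)^17 − 1) = €320,000.00 × 0.2666168… = €85,317.3675…
Penalties + interest = €130,400.0000 + €85,317.3675… = €215,717.37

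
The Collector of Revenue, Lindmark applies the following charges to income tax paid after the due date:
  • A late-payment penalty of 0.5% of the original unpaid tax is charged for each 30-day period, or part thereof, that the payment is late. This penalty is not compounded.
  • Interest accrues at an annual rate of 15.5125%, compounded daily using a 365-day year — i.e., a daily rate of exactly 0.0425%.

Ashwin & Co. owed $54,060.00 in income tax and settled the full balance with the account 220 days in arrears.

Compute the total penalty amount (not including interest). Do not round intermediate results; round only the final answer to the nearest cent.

Penalty periods: ⌈220/30⌉ = 8; penalty = 8 × 0.5% × $54,060.00 = $2,162.40

$2,162.40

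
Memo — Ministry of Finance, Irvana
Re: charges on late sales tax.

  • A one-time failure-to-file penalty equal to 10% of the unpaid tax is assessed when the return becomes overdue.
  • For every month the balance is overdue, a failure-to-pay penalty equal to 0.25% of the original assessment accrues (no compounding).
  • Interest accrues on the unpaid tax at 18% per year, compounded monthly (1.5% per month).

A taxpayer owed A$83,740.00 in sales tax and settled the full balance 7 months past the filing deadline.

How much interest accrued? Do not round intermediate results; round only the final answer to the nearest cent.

Interest: A$83,740.00 × ((1 + 0.015)^7 − 1) = A$83,740.00 × 0.1098449… = A$9,198.4130…

A$9,198.41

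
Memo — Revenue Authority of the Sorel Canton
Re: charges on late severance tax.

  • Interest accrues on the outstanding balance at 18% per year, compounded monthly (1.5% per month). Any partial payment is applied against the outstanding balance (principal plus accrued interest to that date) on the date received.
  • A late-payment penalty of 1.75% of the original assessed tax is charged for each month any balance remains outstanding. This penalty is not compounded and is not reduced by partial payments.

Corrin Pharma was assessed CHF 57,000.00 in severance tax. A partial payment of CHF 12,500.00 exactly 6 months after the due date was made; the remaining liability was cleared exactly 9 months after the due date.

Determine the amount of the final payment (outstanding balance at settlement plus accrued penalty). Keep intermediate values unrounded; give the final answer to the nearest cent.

CHF 61,079.75

Balance at month 6: CHF 57,000.0000 × (1 + 0.015)^6 = CHF 62,326.2660…
After CHF 12,500.00 payment: CHF 62,326.2660… − CHF 12,500.00 = CHF 49,826.2660…
Balance at month 9: CHF 49,826.2660… × (1 + 0.015)^3 = CHF 52,102.2489…
Penalty: 9 × 1.75% × CHF 57,000.00 = CHF 8,977.50
Final settlement = outstanding balance + penalty = CHF 52,102.2489… + CHF 8,977.50 = CHF 61,079.75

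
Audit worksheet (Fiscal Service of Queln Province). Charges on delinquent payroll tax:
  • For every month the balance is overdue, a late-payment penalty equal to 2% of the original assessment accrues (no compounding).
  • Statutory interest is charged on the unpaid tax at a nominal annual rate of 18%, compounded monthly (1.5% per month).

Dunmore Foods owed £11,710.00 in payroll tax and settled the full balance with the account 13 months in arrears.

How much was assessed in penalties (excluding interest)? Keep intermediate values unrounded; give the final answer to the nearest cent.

Late-payment penalty: 13 × 2% × £11,710.00 = £3,044.60

£3,044.60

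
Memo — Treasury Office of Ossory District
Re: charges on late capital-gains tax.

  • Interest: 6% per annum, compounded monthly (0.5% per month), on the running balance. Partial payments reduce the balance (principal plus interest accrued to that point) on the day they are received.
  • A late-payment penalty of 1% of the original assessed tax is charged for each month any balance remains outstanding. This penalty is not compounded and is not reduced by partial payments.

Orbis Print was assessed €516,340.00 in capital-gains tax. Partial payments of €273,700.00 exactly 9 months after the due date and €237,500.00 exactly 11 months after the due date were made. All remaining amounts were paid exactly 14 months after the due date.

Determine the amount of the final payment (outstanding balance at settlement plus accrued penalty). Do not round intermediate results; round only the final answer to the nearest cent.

€104,278.28

Balance at month 9: €516,340.0000 × (1 + 0.005)^9 = €540,045.4684…
After €273,700.00 payment: €540,045.4684… − €273,700.00 = €266,345.4684…
Balance at month 11: €266,345.4684… × (1 + 0.005)^2 = €269,015.5818…
After €237,500.00 payment: €269,015.5818… − €237,500.00 = €31,515.5818…
Balance at month 14: €31,515.5818… × (1 + 0.005)^3 = €31,990.6831…
Penalty: 14 × 1% × €516,340.00 = €72,287.60
Final settlement = outstanding balance + penalty = €31,990.6831… + €72,287.60 = €104,278.28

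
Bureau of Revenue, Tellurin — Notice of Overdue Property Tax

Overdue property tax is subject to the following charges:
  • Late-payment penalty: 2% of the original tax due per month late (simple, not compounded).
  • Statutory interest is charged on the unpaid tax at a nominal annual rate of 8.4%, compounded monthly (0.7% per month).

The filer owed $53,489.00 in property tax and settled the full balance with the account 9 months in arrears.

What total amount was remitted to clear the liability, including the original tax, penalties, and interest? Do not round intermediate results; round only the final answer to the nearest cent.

Late-payment penalty: 9 × 2% × $53,489.00 = $9,628.02
Interest: $53,489.00 × ((1 + 0.007)^9 − 1) = $53,489.00 × 0.0647931… = $3,465.7190…
Total = $53,489.00 + $9,628.0200 + $3,465.7190… = $66,582.74

$66,582.74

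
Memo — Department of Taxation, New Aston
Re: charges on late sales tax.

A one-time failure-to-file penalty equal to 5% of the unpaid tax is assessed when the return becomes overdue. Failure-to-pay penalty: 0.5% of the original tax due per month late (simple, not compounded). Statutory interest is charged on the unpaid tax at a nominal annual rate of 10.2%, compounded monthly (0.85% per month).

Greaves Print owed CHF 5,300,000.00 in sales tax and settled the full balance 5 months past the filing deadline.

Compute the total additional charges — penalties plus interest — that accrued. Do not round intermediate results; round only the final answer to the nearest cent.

CHF 626,611.94

Failure-to-file penalty: 5% × CHF 5,300,000.00 = CHF 265,000.00
Failure-to-pay penalty = 0.5% × CHF 5,300,000.00 × 5 mo = CHF 132,500.00
Interest: CHF 5,300,000.00 × ((1 + 0.0085)^5 − 1) = CHF 5,300,000.00 × 0.0432287… = CHF 229,111.9372…
Penalties + interest = CHF 397,500.0000 + CHF 229,111.9372… = CHF 626,611.94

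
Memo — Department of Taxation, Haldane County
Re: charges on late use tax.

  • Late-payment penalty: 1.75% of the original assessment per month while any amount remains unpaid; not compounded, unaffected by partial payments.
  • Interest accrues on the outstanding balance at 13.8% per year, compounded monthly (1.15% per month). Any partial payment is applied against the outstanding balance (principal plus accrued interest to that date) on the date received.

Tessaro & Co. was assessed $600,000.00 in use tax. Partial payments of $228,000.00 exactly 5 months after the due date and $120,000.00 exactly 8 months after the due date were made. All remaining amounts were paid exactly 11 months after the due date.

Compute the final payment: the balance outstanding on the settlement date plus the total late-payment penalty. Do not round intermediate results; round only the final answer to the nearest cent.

$427,539.25

Balance at month 5: $600,000.0000 × (1 + 0.0115)^5 = $635,302.6778…
After $228,000.00 payment: $635,302.6778… − $228,000.00 = $407,302.6778…
Balance at month 8: $407,302.6778… × (1 + 0.0115)^3 = $421,516.8370…
After $120,000.00 payment: $421,516.8370… − $120,000.00 = $301,516.8370…
Balance at month 11: $301,516.8370… × (1 + 0.0115)^3 = $312,039.2533…
Penalty: 11 × 1.75% × $600,000.00 = $115,500.00
Final settlement = outstanding balance + penalty = $312,039.2533… + $115,500.00 = $427,539.25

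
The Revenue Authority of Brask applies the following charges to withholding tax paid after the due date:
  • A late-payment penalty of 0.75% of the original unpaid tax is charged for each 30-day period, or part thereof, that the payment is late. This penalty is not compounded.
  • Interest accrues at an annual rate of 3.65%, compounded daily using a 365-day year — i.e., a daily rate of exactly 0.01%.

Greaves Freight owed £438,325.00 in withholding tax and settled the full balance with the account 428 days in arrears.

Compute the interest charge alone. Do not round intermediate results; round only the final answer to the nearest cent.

Interest: £438,325.00 × ((1 + 0.0001)^428 − 1) = £438,325.00 × 0.04372689… = £19,166.5911…

£19,166.59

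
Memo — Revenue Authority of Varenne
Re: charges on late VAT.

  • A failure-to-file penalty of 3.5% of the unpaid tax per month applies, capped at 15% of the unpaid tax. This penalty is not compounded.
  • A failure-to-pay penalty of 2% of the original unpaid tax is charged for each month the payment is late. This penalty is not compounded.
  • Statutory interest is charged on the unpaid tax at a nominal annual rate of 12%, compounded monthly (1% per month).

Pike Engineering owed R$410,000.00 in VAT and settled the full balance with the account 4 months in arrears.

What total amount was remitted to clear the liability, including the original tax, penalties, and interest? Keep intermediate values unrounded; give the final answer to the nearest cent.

R$516,847.64

Failure-to-file: 4 × 3.5% × R$410,000.00 = R$57,400.00 (under the 15% cap)
Failure-to-pay penalty = 2% × R$410,000.00 × 4 mo = R$32,800.00
Interest: R$410,000.00 × ((1 + 0.01)^4 − 1) = R$410,000.00 × 0.0406040… = R$16,647.6441
Total = R$410,000.00 + R$90,200.0000 + R$16,647.6441 = R$516,847.64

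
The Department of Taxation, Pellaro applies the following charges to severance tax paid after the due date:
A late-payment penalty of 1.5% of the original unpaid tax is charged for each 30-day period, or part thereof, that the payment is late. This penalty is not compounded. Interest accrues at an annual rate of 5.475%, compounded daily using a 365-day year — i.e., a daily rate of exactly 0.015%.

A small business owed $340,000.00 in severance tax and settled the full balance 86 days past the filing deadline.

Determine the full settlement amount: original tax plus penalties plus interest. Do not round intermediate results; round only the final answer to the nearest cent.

Penalty periods: ⌈86/30⌉ = 3; penalty = 3 × 1.5% × $340,000.00 = $15,300.00
Interest: $340,000.00 × ((1 + 0.00015)^86 − 1) = $340,000.00 × 0.01298258… = $4,414.0786…
Total = $340,000.00 + $15,300.0000 + $4,414.0786… = $359,714.08

$359,714.08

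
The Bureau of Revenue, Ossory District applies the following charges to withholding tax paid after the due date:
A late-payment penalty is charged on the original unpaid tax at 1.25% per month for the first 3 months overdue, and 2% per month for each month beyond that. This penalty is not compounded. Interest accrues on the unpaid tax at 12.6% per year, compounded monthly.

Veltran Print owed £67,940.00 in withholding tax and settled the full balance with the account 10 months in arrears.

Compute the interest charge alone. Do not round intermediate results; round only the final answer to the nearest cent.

£7,480.38

Interest (12.6%/yr ÷ 12 = 1.05%/month): £67,940.00 × ((1 + 0.0105)^10 − 1) = £7,480.3808…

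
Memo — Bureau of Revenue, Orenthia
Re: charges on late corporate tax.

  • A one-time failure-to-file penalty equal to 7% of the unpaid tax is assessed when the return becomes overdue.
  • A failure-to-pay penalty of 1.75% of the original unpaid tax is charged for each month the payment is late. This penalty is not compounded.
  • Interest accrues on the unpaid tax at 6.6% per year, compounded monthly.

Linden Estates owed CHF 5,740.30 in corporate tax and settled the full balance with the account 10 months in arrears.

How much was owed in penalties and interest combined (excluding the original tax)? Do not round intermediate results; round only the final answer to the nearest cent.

Failure-to-file penalty: 7% × CHF 5,740.30 = CHF 401.82…
Failure-to-pay penalty = 1.75% × CHF 5,740.30 × 10 mo = CHF 1,004.55…
Interest (6.6%/yr ÷ 12 = 0.55%/month): CHF 5,740.30 × ((1 + 0.0055)^10 − 1) = CHF 323.6462…
Penalties + interest = CHF 1,406.3735 + CHF 323.6462… = CHF 1,730.02

CHF 1,730.02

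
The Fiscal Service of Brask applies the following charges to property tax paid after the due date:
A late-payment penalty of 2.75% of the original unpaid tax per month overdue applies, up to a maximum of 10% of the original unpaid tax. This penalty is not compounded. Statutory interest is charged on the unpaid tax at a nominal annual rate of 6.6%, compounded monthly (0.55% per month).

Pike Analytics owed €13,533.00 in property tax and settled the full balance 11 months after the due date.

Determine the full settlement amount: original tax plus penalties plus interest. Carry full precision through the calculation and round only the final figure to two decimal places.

Penalty (uncapped): 11 × 2.75% × €13,533.00 = €4,093.73…; cap = 10% × €13,533.00 = €1,353.30 → penalty = €1,353.30
Interest: €13,533.00 × ((1 + 0.0055)^11 − 1) = €13,533.00 × 0.0621915… = €841.6377…
Total = €13,533.00 + €1,353.3000 + €841.6377… = €15,727.94

€15,727.94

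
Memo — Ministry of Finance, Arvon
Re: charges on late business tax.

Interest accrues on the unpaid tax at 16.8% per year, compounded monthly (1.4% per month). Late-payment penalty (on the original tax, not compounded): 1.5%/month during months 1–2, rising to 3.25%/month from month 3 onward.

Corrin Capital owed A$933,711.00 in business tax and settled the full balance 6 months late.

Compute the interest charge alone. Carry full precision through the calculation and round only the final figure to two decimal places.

Interest: A$933,711.00 × ((1 + 0.014)^6 − 1) = A$933,711.00 × 0.0869955… = A$81,228.6175…

A$81,228.62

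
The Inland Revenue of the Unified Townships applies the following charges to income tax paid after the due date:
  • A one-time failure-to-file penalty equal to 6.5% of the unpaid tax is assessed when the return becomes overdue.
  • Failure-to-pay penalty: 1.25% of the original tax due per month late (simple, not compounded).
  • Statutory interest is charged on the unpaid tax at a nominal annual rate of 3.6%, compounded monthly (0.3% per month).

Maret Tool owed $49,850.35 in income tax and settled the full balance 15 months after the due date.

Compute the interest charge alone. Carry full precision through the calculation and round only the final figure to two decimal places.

Interest: $49,850.35 × ((1 + 0.003)^15 − 1) = $49,850.35 × 0.0459574… = $2,290.9923…

$2,290.99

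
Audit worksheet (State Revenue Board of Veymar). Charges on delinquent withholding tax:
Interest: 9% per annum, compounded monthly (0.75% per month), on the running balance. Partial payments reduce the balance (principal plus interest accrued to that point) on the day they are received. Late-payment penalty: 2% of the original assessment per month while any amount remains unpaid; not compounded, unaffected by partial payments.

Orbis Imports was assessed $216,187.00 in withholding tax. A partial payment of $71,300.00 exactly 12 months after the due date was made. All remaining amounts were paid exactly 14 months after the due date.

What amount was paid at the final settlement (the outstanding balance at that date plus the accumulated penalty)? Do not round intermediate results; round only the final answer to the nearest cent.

Balance at month 12: $216,187.0000 × (1 + 0.0075)^12 = $236,466.8318…
After $71,300.00 payment: $236,466.8318… − $71,300.00 = $165,166.8318…
Balance at month 14: $165,166.8318… × (1 + 0.0075)^2 = $167,653.6249…
Penalty: 14 × 2% × $216,187.00 = $60,532.36
Final settlement = outstanding balance + penalty = $167,653.6249… + $60,532.36 = $228,185.98

$228,185.98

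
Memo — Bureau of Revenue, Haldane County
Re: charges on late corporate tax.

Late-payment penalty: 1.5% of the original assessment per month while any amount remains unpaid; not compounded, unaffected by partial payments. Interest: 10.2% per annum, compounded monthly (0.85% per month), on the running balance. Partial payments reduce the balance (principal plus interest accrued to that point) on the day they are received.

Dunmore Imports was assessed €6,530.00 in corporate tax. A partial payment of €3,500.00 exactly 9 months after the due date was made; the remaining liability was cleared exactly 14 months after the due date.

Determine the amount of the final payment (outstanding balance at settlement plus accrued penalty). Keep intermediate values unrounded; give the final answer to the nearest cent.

€5,071.50

Balance at month 9: €6,530.0000 × (1 + 0.0085)^9 = €7,046.8707…
After €3,500.00 payment: €7,046.8707… − €3,500.00 = €3,546.8707…
Balance at month 14: €3,546.8707… × (1 + 0.0085)^5 = €3,700.1972…
Penalty: 14 × 1.5% × €6,530.00 = €1,371.30
Final settlement = outstanding balance + penalty = €3,700.1972… + €1,371.30 = €5,071.50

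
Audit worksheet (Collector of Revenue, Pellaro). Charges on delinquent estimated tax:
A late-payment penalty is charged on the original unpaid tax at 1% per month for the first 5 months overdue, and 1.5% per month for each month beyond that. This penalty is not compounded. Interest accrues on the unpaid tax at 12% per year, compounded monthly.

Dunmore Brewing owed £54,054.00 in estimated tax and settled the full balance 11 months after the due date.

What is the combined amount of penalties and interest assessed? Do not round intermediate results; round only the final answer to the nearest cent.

Penalty, months 1–5: 5 × 1% × £54,054.00 = £2,702.70
Penalty, months 6–11: 6 × 1.5% × £54,054.00 = £4,864.86
Interest (12%/yr ÷ 12 = 1%/month): £54,054.00 × ((1 + 0.01)^11 − 1) = £6,252.3368…
Penalties + interest = £7,567.5600 + £6,252.3368… = £13,819.90

£13,819.90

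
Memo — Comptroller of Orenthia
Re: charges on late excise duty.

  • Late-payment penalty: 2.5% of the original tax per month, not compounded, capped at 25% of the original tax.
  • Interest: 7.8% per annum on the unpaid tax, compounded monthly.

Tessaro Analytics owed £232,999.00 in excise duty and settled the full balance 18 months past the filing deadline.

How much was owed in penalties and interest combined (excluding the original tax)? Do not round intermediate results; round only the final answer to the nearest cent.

£87,070.31

Penalty (uncapped): 18 × 2.5% × £232,999.00 = £104,849.55; cap = 25% × £232,999.00 = £58,249.75 → penalty = £58,249.75
Interest (7.8%/yr ÷ 12 = 0.65%/month): £232,999.00 × ((1 + 0.0065)^18 − 1) = £28,820.5567…
Penalties + interest = £58,249.7500 + £28,820.5567… = £87,070.31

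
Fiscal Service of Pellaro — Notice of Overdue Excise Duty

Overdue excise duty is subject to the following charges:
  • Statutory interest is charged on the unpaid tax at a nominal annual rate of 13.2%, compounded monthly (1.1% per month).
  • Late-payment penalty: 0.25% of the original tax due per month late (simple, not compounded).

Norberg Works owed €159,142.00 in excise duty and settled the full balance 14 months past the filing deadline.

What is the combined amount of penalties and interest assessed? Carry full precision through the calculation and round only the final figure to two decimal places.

Late-payment penalty = 0.25% × €159,142.00 × 14 mo = €5,569.97
Interest: €159,142.00 × ((1 + 0.011)^14 − 1) = €159,142.00 × 0.1655105… = €26,339.6668…
Penalties + interest = €5,569.9700 + €26,339.6668… = €31,909.64

€31,909.64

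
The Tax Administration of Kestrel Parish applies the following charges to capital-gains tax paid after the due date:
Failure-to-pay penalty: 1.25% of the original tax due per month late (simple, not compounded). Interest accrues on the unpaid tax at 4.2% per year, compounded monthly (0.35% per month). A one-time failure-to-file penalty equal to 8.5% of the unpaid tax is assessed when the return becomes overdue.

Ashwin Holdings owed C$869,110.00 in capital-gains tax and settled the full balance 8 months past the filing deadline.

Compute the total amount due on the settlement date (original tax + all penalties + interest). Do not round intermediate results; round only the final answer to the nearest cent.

Failure-to-file penalty: 8.5% × C$869,110.00 = C$73,874.35
Failure-to-pay penalty = 1.25% × C$869,110.00 × 8 mo = C$86,911.00
Interest: C$869,110.00 × ((1 + 0.0035)^8 − 1) = C$869,110.00 × 0.0283454… = C$24,635.2806…
Total = C$869,110.00 + C$160,785.3500 + C$24,635.2806… = C$1,054,530.63

C$1,054,530.63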